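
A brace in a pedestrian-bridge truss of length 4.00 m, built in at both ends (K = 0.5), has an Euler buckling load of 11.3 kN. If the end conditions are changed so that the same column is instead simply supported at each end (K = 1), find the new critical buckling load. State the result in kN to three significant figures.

P_cr ≈ 2.82 kN

P_cr ∝ 1/K², so P_cr,new = P_cr,old × (K_old/K_new)² = 11.3 × (0.5/1)²
= 11.3 × 0.2500 = 2.82 kN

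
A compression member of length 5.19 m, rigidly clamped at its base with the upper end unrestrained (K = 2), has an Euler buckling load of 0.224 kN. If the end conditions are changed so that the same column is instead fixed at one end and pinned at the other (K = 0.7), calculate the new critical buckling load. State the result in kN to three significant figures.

P_cr ≈ 1.83 kN

P_cr ∝ 1/K², so P_cr,new = P_cr,old × (K_old/K_new)² = 0.224 × (2/0.7)²
= 0.224 × 8.163 = 1.83 kN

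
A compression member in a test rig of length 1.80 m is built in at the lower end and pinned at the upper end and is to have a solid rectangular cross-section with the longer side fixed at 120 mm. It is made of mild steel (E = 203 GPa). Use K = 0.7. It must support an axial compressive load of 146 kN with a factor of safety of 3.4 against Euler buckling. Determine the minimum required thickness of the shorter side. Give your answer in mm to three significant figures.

b ≈ 34.0 mm

Required P_cr = n·P = 3.4 × 146 = 496.4 kN
L_e = K·L = 0.7 × 1.80 = 1.260 m
Required I = P_cr·L_e²/(π²E) = 4.964×10^5 × 1.260² / (π² × 2.03×10^11) = 3.933×10^-7 m⁴
I_req = 3.933×10^5 mm⁴
Rectangle, weak axis: I_min = h·b³/12 with h = 120 mm fixed  ⇒  b = (12I/h)^(1/3) = 34.0 mm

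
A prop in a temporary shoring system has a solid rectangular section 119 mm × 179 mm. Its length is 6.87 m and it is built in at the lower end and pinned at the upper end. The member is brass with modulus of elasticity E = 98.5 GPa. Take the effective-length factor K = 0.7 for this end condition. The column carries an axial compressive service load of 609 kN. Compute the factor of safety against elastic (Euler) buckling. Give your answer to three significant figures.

Buckling occurs about the weak axis: I_min = h·b³/12 with b = 119 mm (the shorter side).
I_min = 179×119³/12 = 2.514×10^7 mm⁴
I = 2.514×10^7 mm⁴ = 2.514×10^-5 m⁴
Effective length L_e = K·L = 0.7 × 6.87 = 4.809 m
P_cr = π²EI / L_e² = π² × 98.5×10⁹ × 2.514×10^-5 / 4.809² = 1.057×10^6 N
Factor of safety n = P_cr / P = 1056.7 / 609 = 1.74

n ≈ 1.74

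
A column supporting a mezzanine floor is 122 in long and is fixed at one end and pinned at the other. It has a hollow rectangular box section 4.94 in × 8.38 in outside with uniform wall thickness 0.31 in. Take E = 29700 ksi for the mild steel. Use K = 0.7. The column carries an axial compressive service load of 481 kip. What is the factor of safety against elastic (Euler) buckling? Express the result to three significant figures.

Inner dimensions: h_i = 8.38 − 2×0.31 = 7.760 in, b_i = 4.94 − 2×0.31 = 4.320 in
Weak-axis I_min = (h_o·b_o³ − h_i·b_i³)/12 with b_o = 4.94, b_i = 4.320 in (shorter outer/inner sides).
I_min = (8.38×4.94³ − 7.760×4.320³)/12 = 32.05 in⁴
Effective length L_e = K·L = 0.7 × 122 = 85.40 in
P_cr = π²EI / L_e² = π² × 29700×10³ × 32.05 / 85.40² = 1.288×10^6 lb
Factor of safety n = P_cr / P = 1288.2 / 481 = 2.68

n ≈ 2.68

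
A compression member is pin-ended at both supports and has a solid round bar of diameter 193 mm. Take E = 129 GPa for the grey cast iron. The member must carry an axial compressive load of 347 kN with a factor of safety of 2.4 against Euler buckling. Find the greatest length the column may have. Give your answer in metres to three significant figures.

L_max ≈ 10.2 m

I = πd⁴/64 = π×193⁴/64 = 6.811×10^7 mm⁴
I = 6.811×10^-5 m⁴
Required critical load P_cr = n·P = 2.4 × 347 = 832.8 kN = 8.328×10^5 N
From P_cr = π²EI/(K·L)²:  L = (1/K)·√(π²EI/P_cr) = (1/1)·√(π²×1.29×10^11×6.811×10^-5/8.328×10^5)
L = 10.2 m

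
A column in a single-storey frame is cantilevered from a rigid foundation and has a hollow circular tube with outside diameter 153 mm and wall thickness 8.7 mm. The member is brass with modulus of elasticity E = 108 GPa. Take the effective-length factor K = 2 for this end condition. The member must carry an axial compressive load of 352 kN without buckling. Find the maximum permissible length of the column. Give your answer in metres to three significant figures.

L_max ≈ 2.79 m

Inner diameter d_i = 153 − 2×8.7 = 135.6 mm
I = π(d_o⁴ − d_i⁴)/64 = π(153⁴ − 135.6⁴)/64 = 1.030×10^7 mm⁴
I = 1.030×10^-5 m⁴
At the buckling limit P_cr = P = 3.520×10^5 N
From P_cr = π²EI/(K·L)²:  L = (1/K)·√(π²EI/P_cr) = (1/2)·√(π²×1.08×10^11×1.030×10^-5/3.520×10^5)
L = 2.79 m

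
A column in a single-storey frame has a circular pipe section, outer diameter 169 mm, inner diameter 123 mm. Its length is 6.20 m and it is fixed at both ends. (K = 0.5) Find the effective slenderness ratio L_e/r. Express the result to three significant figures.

d_o = 169 mm, d_i = 123 mm
I = π(d_o⁴ − d_i⁴)/64 = π(169⁴ − 123.0⁴)/64 = 2.881×10^7 mm⁴
A = 1.055×10^4 mm²;  r_min = √(I/A) = √(2.881×10^7/1.055×10^4) = 52.26 mm
L_e = K·L = 0.5 × 6.20 m = 3.100 m = 3100.0 mm
λ = L_e / r_min = 3100.0 / 52.26 = 59.3

λ ≈ 59.3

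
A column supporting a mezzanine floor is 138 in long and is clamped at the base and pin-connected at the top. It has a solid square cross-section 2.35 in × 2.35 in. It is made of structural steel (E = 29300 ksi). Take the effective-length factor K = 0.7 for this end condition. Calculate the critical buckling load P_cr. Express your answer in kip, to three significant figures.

I = a⁴/12 = 2.35⁴/12 = 2.542 in⁴
Effective length L_e = K·L = 0.7 × 138 = 96.60 in
P_cr = π²EI / L_e² = π² × 29300×10³ × 2.542 / 96.60² = 7.876×10^4 lb

P_cr ≈ 78.8 kip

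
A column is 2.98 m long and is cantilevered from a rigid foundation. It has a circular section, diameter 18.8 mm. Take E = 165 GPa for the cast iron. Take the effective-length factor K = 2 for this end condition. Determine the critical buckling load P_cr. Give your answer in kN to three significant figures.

I = πd⁴/64 = π×18.8⁴/64 = 6.132×10^3 mm⁴
I = 6.132×10^3 mm⁴ = 6.132×10^-9 m⁴
Effective length L_e = K·L = 2 × 2.98 = 5.960 m
P_cr = π²EI / L_e² = π² × 165×10⁹ × 6.132×10^-9 / 5.960² = 281.1 N

P_cr ≈ 0.281 kN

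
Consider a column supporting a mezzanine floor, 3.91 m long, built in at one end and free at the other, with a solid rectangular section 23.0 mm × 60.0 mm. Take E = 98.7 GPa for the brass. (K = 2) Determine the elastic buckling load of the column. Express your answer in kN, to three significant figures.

P_cr ≈ 0.969 kN

Buckling occurs about the weak axis: I_min = h·b³/12 with b = 23.0 mm (the shorter side).
I_min = 60.0×23.0³/12 = 6.083×10^4 mm⁴
I = 6.083×10^4 mm⁴ = 6.083×10^-8 m⁴
Effective length L_e = K·L = 2 × 3.91 = 7.820 m
P_cr = π²EI / L_e² = π² × 98.7×10⁹ × 6.083×10^-8 / 7.820² = 969.1 N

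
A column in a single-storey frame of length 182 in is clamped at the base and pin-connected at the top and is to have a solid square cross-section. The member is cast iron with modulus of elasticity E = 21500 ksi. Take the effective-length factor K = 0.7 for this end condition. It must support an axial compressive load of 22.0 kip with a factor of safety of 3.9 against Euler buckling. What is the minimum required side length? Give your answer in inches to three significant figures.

Required P_cr = n·P = 3.9 × 22.0 = 85.80 kip
L_e = K·L = 0.7 × 182 = 127.4 in
Required I = P_cr·L_e²/(π²E) = 8.580×10^4 × 127.4² / (π² × 2.15×10^7) = 6.563 in⁴
Solid square: I = a⁴/12  ⇒  a = (12I)^(1/4) = (12×6.563)^(1/4) = 2.98 in

a ≈ 2.98 in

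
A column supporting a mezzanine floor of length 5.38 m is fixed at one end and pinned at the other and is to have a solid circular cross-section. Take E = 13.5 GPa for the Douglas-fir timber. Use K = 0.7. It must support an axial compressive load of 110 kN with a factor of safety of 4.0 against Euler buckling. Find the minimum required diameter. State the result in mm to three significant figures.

d ≈ 176 mm

Required P_cr = n·P = 4.0 × 110 = 440.0 kN
L_e = K·L = 0.7 × 5.38 = 3.766 m
Required I = P_cr·L_e²/(π²E) = 4.400×10^5 × 3.766² / (π² × 1.35×10^10) = 4.684×10^-5 m⁴
I_req = 4.684×10^7 mm⁴
Solid circle: I = πd⁴/64  ⇒  d = (64I/π)^(1/4) = (64×4.684×10^7/π)^(1/4) = 176 mm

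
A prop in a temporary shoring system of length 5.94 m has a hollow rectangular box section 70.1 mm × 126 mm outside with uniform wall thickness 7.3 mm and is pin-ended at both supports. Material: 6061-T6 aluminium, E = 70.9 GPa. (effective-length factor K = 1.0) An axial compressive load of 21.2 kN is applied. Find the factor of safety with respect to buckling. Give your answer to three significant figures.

Inner dimensions: h_i = 126 − 2×7.3 = 111.4 mm, b_i = 70.1 − 2×7.3 = 55.50 mm
Weak-axis I_min = (h_o·b_o³ − h_i·b_i³)/12 with b_o = 70.1, b_i = 55.50 mm (shorter outer/inner sides).
I_min = (126×70.1³ − 111.4×55.50³)/12 = 2.030×10^6 mm⁴
I = 2.030×10^6 mm⁴ = 2.030×10^-6 m⁴
Effective length L_e = K·L = 1 × 5.94 = 5.940 m
P_cr = π²EI / L_e² = π² × 70.9×10⁹ × 2.030×10^-6 / 5.940² = 4.026×10^4 N
Factor of safety n = P_cr / P = 40.258 / 21.2 = 1.90

n ≈ 1.90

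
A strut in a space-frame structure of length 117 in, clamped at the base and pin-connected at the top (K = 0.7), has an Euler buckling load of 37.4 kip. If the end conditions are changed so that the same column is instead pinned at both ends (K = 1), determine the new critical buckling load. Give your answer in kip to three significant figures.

P_cr ≈ 18.3 kip

P_cr ∝ 1/K², so P_cr,new = P_cr,old × (K_old/K_new)² = 37.4 × (0.7/1)²
= 37.4 × 0.4900 = 18.3 kip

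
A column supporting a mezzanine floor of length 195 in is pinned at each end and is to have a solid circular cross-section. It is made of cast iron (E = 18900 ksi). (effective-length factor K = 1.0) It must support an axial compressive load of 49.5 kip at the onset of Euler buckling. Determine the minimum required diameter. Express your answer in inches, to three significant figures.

d ≈ 3.79 in

L_e = K·L = 1 × 195 = 195.0 in
Required I = P_cr·L_e²/(π²E) = 4.950×10^4 × 195.0² / (π² × 1.89×10^7) = 10.09 in⁴
Solid circle: I = πd⁴/64  ⇒  d = (64I/π)^(1/4) = (64×10.09/π)^(1/4) = 3.79 in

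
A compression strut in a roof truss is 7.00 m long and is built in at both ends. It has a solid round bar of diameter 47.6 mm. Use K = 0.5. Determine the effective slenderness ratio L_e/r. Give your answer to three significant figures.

λ ≈ 294

For a solid circle r = d/4 = 47.6/4 = 11.90 mm
L_e = K·L = 0.5 × 7.00 m = 3.500 m = 3500.0 mm
λ = L_e / r_min = 3500.0 / 11.90 = 294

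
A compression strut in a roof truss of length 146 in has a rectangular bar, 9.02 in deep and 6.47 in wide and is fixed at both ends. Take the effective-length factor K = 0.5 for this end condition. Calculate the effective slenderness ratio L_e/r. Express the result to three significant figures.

For a rectangle r_min = b/√12 = 6.47/√12 = 1.868 in
L_e = K·L = 0.5 × 146 = 73.00 in
λ = L_e / r_min = 73.000 / 1.868 = 39.1

λ ≈ 39.1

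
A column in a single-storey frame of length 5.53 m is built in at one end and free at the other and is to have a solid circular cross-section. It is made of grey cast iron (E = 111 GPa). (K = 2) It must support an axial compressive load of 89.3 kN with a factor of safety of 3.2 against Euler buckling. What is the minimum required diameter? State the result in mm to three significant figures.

Required P_cr = n·P = 3.2 × 89.3 = 285.8 kN
L_e = K·L = 2 × 5.53 = 11.06 m
Required I = P_cr·L_e²/(π²E) = 2.858×10^5 × 11.06² / (π² × 1.11×10^11) = 3.191×10^-5 m⁴
I_req = 3.191×10^7 mm⁴
Solid circle: I = πd⁴/64  ⇒  d = (64I/π)^(1/4) = (64×3.191×10^7/π)^(1/4) = 160 mm

d ≈ 160 mm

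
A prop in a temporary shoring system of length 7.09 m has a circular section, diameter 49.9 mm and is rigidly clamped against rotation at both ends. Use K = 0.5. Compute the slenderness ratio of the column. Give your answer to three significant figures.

I = πd⁴/64 = π×49.9⁴/64 = 3.043×10^5 mm⁴
A = 1.956×10^3 mm²;  r_min = √(I/A) = √(3.043×10^5/1.956×10^3) = 12.48 mm
L_e = K·L = 0.5 × 7.09 m = 3.545 m = 3545.0 mm
λ = L_e / r_min = 3545.0 / 12.48 = 284

λ ≈ 284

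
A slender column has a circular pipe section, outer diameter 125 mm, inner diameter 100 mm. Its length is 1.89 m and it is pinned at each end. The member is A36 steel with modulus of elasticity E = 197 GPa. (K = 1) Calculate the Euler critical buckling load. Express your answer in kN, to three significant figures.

d_o = 125 mm, d_i = 100 mm
I = π(d_o⁴ − d_i⁴)/64 = π(125⁴ − 100.0⁴)/64 = 7.075×10^6 mm⁴
I = 7.075×10^6 mm⁴ = 7.075×10^-6 m⁴
Effective length L_e = K·L = 1 × 1.89 = 1.890 m
P_cr = π²EI / L_e² = π² × 197×10⁹ × 7.075×10^-6 / 1.890² = 3.851×10^6 N

P_cr ≈ 3850 kN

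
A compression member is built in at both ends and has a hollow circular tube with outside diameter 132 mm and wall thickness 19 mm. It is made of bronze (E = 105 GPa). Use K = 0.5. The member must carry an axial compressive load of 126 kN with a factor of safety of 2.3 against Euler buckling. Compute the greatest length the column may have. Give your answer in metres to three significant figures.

Inner diameter d_i = 132 − 2×19 = 94.00 mm
I = π(d_o⁴ − d_i⁴)/64 = π(132⁴ − 94.00⁴)/64 = 1.107×10^7 mm⁴
I = 1.107×10^-5 m⁴
Required critical load P_cr = n·P = 2.3 × 126 = 289.8 kN = 2.898×10^5 N
From P_cr = π²EI/(K·L)²:  L = (1/K)·√(π²EI/P_cr) = (1/0.5)·√(π²×1.05×10^11×1.107×10^-5/2.898×10^5)
L = 12.6 m

L_max ≈ 12.6 m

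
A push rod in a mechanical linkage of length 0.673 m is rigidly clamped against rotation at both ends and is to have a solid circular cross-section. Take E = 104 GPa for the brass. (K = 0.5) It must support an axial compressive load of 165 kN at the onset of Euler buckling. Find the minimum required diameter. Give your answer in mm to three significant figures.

d ≈ 24.7 mm

L_e = K·L = 0.5 × 0.673 = 0.3365 m
Required I = P_cr·L_e²/(π²E) = 1.650×10^5 × 0.3365² / (π² × 1.04×10^11) = 1.820×10^-8 m⁴
I_req = 1.820×10^4 mm⁴
Solid circle: I = πd⁴/64  ⇒  d = (64I/π)^(1/4) = (64×1.820×10^4/π)^(1/4) = 24.7 mm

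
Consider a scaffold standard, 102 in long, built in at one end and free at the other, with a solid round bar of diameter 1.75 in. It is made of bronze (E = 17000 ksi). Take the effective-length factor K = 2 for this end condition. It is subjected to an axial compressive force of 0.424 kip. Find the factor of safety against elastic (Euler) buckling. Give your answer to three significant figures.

I = πd⁴/64 = π×1.75⁴/64 = 0.4604 in⁴
Effective length L_e = K·L = 2 × 102 = 204.0 in
P_cr = π²EI / L_e² = π² × 17000×10³ × 0.4604 / 204.0² = 1.856×10^3 lb
Factor of safety n = P_cr / P = 1.8561 / 0.424 = 4.38

n ≈ 4.38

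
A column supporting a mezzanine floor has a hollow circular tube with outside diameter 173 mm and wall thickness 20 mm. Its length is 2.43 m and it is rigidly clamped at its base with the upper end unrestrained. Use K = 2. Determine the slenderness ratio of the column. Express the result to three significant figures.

λ ≈ 89.1

Inner diameter d_i = 173 − 2×20 = 133.0 mm
I = π(d_o⁴ − d_i⁴)/64 = π(173⁴ − 133.0⁴)/64 = 2.861×10^7 mm⁴
A = 9.613×10^3 mm²;  r_min = √(I/A) = √(2.861×10^7/9.613×10^3) = 54.55 mm
L_e = K·L = 2 × 2.43 m = 4.860 m = 4860.0 mm
λ = L_e / r_min = 4860.0 / 54.55 = 89.1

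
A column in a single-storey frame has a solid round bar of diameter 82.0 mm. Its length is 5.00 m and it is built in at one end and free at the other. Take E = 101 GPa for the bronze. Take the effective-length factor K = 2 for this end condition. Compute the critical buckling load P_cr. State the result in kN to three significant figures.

I = πd⁴/64 = π×82.0⁴/64 = 2.219×10^6 mm⁴
I = 2.219×10^6 mm⁴ = 2.219×10^-6 m⁴
Effective length L_e = K·L = 2 × 5.00 = 10.00 m
P_cr = π²EI / L_e² = π² × 101×10⁹ × 2.219×10^-6 / 10.00² = 2.212×10^4 N

P_cr ≈ 22.1 kN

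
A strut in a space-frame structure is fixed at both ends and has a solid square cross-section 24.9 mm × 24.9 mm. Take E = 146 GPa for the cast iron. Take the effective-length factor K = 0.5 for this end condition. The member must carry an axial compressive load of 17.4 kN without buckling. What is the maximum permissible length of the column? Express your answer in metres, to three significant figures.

I = a⁴/12 = 24.9⁴/12 = 3.203×10^4 mm⁴
I = 3.203×10^-8 m⁴
At the buckling limit P_cr = P = 1.740×10^4 N
From P_cr = π²EI/(K·L)²:  L = (1/K)·√(π²EI/P_cr) = (1/0.5)·√(π²×1.46×10^11×3.203×10^-8/1.740×10^4)
L = 3.26 m

L_max ≈ 3.26 m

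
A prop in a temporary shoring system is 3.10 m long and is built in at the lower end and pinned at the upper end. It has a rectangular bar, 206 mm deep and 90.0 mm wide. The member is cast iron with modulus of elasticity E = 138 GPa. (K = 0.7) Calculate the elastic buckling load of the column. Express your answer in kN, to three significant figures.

P_cr ≈ 3620 kN

Buckling occurs about the weak axis: I_min = h·b³/12 with b = 90.0 mm (the shorter side).
I_min = 206×90.0³/12 = 1.251×10^7 mm⁴
I = 1.251×10^7 mm⁴ = 1.251×10^-5 m⁴
Effective length L_e = K·L = 0.7 × 3.10 = 2.170 m
P_cr = π²EI / L_e² = π² × 138×10⁹ × 1.251×10^-5 / 2.170² = 3.620×10^6 N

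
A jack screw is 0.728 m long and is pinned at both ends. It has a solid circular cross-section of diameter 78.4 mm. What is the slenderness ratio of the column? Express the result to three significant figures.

For a solid circle r = d/4 = 78.4/4 = 19.60 mm
L_e = K·L = 1 × 0.728 m = 0.7280 m = 728.00 mm
λ = L_e / r_min = 728.00 / 19.60 = 37.1

λ ≈ 37.1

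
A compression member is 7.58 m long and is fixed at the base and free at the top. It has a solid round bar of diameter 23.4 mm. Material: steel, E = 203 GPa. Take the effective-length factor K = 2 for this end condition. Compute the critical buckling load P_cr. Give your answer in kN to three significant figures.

I = πd⁴/64 = π×23.4⁴/64 = 1.472×10^4 mm⁴
I = 1.472×10^4 mm⁴ = 1.472×10^-8 m⁴
Effective length L_e = K·L = 2 × 7.58 = 15.16 m
P_cr = π²EI / L_e² = π² × 203×10⁹ × 1.472×10^-8 / 15.16² = 128.3 N

P_cr ≈ 0.128 kN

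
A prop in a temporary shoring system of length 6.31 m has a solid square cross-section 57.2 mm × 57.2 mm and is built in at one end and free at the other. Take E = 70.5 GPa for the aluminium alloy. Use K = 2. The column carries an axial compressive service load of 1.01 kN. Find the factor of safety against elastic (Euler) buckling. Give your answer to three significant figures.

n ≈ 3.86

I = a⁴/12 = 57.2⁴/12 = 8.921×10^5 mm⁴
I = 8.921×10^5 mm⁴ = 8.921×10^-7 m⁴
Effective length L_e = K·L = 2 × 6.31 = 12.62 m
P_cr = π²EI / L_e² = π² × 70.5×10⁹ × 8.921×10^-7 / 12.62² = 3.897×10^3 N
Factor of safety n = P_cr / P = 3.8974 / 1.01 = 3.86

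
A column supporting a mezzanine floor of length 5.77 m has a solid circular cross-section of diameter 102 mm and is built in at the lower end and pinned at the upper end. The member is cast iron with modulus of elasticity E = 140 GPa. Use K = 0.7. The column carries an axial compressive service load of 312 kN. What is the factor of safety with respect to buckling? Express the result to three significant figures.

I = πd⁴/64 = π×102⁴/64 = 5.313×10^6 mm⁴
I = 5.313×10^6 mm⁴ = 5.313×10^-6 m⁴
Effective length L_e = K·L = 0.7 × 5.77 = 4.039 m
P_cr = π²EI / L_e² = π² × 140×10⁹ × 5.313×10^-6 / 4.039² = 4.500×10^5 N
Factor of safety n = P_cr / P = 450.04 / 312 = 1.44

n ≈ 1.44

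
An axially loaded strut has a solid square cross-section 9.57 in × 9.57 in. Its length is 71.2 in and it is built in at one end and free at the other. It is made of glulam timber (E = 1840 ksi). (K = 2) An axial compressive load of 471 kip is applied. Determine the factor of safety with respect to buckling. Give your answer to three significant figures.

n ≈ 1.33

I = a⁴/12 = 9.57⁴/12 = 699.0 in⁴
Effective length L_e = K·L = 2 × 71.2 = 142.4 in
P_cr = π²EI / L_e² = π² × 1840×10³ × 699.0 / 142.4² = 6.260×10^5 lb
Factor of safety n = P_cr / P = 625.99 / 471 = 1.33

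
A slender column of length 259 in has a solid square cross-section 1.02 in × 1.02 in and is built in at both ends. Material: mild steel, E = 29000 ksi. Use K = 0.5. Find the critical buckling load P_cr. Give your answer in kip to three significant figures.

I = a⁴/12 = 1.02⁴/12 = 9.020×10^-2 in⁴
Effective length L_e = K·L = 0.5 × 259 = 129.5 in
P_cr = π²EI / L_e² = π² × 29000×10³ × 9.020×10^-2 / 129.5² = 1.539×10^3 lb

P_cr ≈ 1.54 kip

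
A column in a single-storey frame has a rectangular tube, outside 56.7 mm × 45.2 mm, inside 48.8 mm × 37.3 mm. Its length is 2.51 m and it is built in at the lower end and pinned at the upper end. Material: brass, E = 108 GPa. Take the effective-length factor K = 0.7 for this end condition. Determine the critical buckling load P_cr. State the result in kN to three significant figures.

P_cr ≈ 77.8 kN

Weak-axis I_min = (h_o·b_o³ − h_i·b_i³)/12 with b_o = 45.2, b_i = 37.30 mm (shorter outer/inner sides).
I_min = (56.7×45.2³ − 48.80×37.30³)/12 = 2.253×10^5 mm⁴
I = 2.253×10^5 mm⁴ = 2.253×10^-7 m⁴
Effective length L_e = K·L = 0.7 × 2.51 = 1.757 m
P_cr = π²EI / L_e² = π² × 108×10⁹ × 2.253×10^-7 / 1.757² = 7.779×10^4 N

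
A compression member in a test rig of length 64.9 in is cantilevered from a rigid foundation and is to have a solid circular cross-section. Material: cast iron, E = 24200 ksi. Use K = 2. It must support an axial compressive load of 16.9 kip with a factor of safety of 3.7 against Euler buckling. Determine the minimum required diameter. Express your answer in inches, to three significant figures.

Required P_cr = n·P = 3.7 × 16.9 = 62.53 kip
L_e = K·L = 2 × 64.9 = 129.8 in
Required I = P_cr·L_e²/(π²E) = 6.253×10^4 × 129.8² / (π² × 2.42×10^7) = 4.411 in⁴
Solid circle: I = πd⁴/64  ⇒  d = (64I/π)^(1/4) = (64×4.411/π)^(1/4) = 3.08 in

d ≈ 3.08 in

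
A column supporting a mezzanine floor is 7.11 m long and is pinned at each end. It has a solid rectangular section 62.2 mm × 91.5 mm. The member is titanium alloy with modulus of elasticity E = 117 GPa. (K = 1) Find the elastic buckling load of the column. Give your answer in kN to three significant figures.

Buckling occurs about the weak axis: I_min = h·b³/12 with b = 62.2 mm (the shorter side).
I_min = 91.5×62.2³/12 = 1.835×10^6 mm⁴
I = 1.835×10^6 mm⁴ = 1.835×10^-6 m⁴
Effective length L_e = K·L = 1 × 7.11 = 7.110 m
P_cr = π²EI / L_e² = π² × 117×10⁹ × 1.835×10^-6 / 7.110² = 4.191×10^4 N

P_cr ≈ 41.9 kN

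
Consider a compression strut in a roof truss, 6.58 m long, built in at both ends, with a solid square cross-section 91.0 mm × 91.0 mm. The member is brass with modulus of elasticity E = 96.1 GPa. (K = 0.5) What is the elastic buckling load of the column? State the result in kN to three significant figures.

P_cr ≈ 501 kN

I = a⁴/12 = 91.0⁴/12 = 5.715×10^6 mm⁴
I = 5.715×10^6 mm⁴ = 5.715×10^-6 m⁴
Effective length L_e = K·L = 0.5 × 6.58 = 3.290 m
P_cr = π²EI / L_e² = π² × 96.1×10⁹ × 5.715×10^-6 / 3.290² = 5.007×10^5 N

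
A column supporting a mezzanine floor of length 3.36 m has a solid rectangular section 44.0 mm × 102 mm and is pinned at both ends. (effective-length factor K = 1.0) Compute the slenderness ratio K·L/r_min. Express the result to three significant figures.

For a rectangle r_min = b/√12 = 44.0/√12 = 12.70 mm
L_e = K·L = 1 × 3.36 m = 3.360 m = 3360.0 mm
λ = L_e / r_min = 3360.0 / 12.70 = 265

λ ≈ 265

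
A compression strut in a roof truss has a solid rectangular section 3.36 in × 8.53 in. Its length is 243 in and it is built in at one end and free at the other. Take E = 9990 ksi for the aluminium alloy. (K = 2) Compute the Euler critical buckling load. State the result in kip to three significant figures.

Buckling occurs about the weak axis: I_min = h·b³/12 with b = 3.36 in (the shorter side).
I_min = 8.53×3.36³/12 = 26.96 in⁴
Effective length L_e = K·L = 2 × 243 = 486.0 in
P_cr = π²EI / L_e² = π² × 9990×10³ × 26.96 / 486.0² = 1.126×10^4 lb

P_cr ≈ 11.3 kip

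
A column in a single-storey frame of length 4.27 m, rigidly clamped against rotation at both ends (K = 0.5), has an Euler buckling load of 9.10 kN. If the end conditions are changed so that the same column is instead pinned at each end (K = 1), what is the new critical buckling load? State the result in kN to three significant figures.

P_cr ≈ 2.28 kN

P_cr ∝ 1/K², so P_cr,new = P_cr,old × (K_old/K_new)² = 9.10 × (0.5/1)²
= 9.10 × 0.2500 = 2.28 kN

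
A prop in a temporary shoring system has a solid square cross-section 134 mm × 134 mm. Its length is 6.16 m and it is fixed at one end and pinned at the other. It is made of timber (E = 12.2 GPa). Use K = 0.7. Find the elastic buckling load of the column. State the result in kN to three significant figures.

P_cr ≈ 174 kN

I = a⁴/12 = 134⁴/12 = 2.687×10^7 mm⁴
I = 2.687×10^7 mm⁴ = 2.687×10^-5 m⁴
Effective length L_e = K·L = 0.7 × 6.16 = 4.312 m
P_cr = π²EI / L_e² = π² × 12.2×10⁹ × 2.687×10^-5 / 4.312² = 1.740×10^5 N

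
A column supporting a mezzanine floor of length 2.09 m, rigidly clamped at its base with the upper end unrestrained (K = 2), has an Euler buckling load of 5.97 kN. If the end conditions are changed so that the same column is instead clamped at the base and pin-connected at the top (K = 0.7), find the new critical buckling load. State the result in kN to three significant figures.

P_cr ∝ 1/K², so P_cr,new = P_cr,old × (K_old/K_new)² = 5.97 × (2/0.7)²
= 5.97 × 8.163 = 48.7 kN

P_cr ≈ 48.7 kN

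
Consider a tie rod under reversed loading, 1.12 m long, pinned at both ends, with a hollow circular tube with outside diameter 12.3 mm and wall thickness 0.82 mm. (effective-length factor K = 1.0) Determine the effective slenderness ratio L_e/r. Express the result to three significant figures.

λ ≈ 275

Inner diameter d_i = 12.3 − 2×0.82 = 10.66 mm
I = π(d_o⁴ − d_i⁴)/64 = π(12.3⁴ − 10.66⁴)/64 = 489.7 mm⁴
A = 29.57 mm²;  r_min = √(I/A) = √(489.7/29.57) = 4.069 mm
L_e = K·L = 1 × 1.12 m = 1.120 m = 1120.0 mm
λ = L_e / r_min = 1120.0 / 4.069 = 275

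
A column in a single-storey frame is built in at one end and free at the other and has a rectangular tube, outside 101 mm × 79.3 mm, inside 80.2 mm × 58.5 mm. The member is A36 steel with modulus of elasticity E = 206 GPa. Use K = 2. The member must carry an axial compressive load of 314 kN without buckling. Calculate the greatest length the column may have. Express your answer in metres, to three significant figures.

L_max ≈ 2.15 m

Weak-axis I_min = (h_o·b_o³ − h_i·b_i³)/12 with b_o = 79.3, b_i = 58.50 mm (shorter outer/inner sides).
I_min = (101×79.3³ − 80.20×58.50³)/12 = 2.859×10^6 mm⁴
I = 2.859×10^-6 m⁴
At the buckling limit P_cr = P = 3.140×10^5 N
From P_cr = π²EI/(K·L)²:  L = (1/K)·√(π²EI/P_cr) = (1/2)·√(π²×2.06×10^11×2.859×10^-6/3.140×10^5)
L = 2.15 m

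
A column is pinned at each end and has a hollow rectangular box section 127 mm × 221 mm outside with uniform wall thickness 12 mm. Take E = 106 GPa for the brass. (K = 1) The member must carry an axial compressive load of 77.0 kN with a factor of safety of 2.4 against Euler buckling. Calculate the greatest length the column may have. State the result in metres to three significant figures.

L_max ≈ 10.6 m

Inner dimensions: h_i = 221 − 2×12 = 197.0 mm, b_i = 127 − 2×12 = 103.0 mm
Weak-axis I_min = (h_o·b_o³ − h_i·b_i³)/12 with b_o = 127, b_i = 103.0 mm (shorter outer/inner sides).
I_min = (221×127³ − 197.0×103.0³)/12 = 1.979×10^7 mm⁴
I = 1.979×10^-5 m⁴
Required critical load P_cr = n·P = 2.4 × 77.0 = 184.8 kN = 1.848×10^5 N
From P_cr = π²EI/(K·L)²:  L = (1/K)·√(π²EI/P_cr) = (1/1)·√(π²×1.06×10^11×1.979×10^-5/1.848×10^5)
L = 10.6 m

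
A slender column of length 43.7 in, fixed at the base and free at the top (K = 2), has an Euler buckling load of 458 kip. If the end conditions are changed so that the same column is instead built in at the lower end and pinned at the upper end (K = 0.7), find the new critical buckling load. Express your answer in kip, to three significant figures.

P_cr ≈ 3740 kip

P_cr ∝ 1/K², so P_cr,new = P_cr,old × (K_old/K_new)² = 458 × (2/0.7)²
= 458 × 8.163 = 3740 kip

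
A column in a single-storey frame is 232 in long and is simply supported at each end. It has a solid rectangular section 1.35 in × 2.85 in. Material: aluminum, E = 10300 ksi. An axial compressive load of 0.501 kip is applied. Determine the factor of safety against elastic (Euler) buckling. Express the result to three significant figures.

Buckling occurs about the weak axis: I_min = h·b³/12 with b = 1.35 in (the shorter side).
I_min = 2.85×1.35³/12 = 0.5843 in⁴
Effective length L_e = K·L = 1 × 232 = 232.0 in
P_cr = π²EI / L_e² = π² × 10300×10³ × 0.5843 / 232.0² = 1.104×10^3 lb
Factor of safety n = P_cr / P = 1.1036 / 0.501 = 2.20

n ≈ 2.20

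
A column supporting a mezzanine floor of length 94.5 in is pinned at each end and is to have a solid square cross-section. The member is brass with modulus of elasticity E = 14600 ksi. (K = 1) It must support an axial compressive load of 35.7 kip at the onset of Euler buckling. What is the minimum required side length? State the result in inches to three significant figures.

a ≈ 2.27 in

L_e = K·L = 1 × 94.5 = 94.50 in
Required I = P_cr·L_e²/(π²E) = 3.570×10^4 × 94.50² / (π² × 1.46×10^7) = 2.212 in⁴
Solid square: I = a⁴/12  ⇒  a = (12I)^(1/4) = (12×2.212)^(1/4) = 2.27 in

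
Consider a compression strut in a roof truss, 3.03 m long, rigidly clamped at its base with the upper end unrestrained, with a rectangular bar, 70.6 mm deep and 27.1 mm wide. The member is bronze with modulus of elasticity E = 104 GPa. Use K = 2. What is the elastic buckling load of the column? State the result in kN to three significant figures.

Buckling occurs about the weak axis: I_min = h·b³/12 with b = 27.1 mm (the shorter side).
I_min = 70.6×27.1³/12 = 1.171×10^5 mm⁴
I = 1.171×10^5 mm⁴ = 1.171×10^-7 m⁴
Effective length L_e = K·L = 2 × 3.03 = 6.060 m
P_cr = π²EI / L_e² = π² × 104×10⁹ × 1.171×10^-7 / 6.060² = 3.273×10^3 N

P_cr ≈ 3.27 kN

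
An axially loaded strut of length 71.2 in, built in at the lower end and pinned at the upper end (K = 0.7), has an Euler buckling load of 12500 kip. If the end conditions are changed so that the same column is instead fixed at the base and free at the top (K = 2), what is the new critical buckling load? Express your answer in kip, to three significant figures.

P_cr ∝ 1/K², so P_cr,new = P_cr,old × (K_old/K_new)² = 12500 × (0.7/2)²
= 12500 × 0.1225 = 1530 kip

P_cr ≈ 1530 kip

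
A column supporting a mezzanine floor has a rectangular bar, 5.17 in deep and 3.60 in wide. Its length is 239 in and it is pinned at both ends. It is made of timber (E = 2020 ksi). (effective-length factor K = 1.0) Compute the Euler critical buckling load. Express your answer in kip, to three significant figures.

P_cr ≈ 7.02 kip

Buckling occurs about the weak axis: I_min = h·b³/12 with b = 3.60 in (the shorter side).
I_min = 5.17×3.60³/12 = 20.10 in⁴
Effective length L_e = K·L = 1 × 239 = 239.0 in
P_cr = π²EI / L_e² = π² × 2020×10³ × 20.10 / 239.0² = 7.016×10^3 lb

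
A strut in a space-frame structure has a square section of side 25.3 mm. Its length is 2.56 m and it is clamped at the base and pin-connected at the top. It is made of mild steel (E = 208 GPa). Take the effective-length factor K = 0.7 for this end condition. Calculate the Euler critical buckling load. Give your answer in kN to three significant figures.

P_cr ≈ 21.8 kN

I = a⁴/12 = 25.3⁴/12 = 3.414×10^4 mm⁴
I = 3.414×10^4 mm⁴ = 3.414×10^-8 m⁴
Effective length L_e = K·L = 0.7 × 2.56 = 1.792 m
P_cr = π²EI / L_e² = π² × 208×10⁹ × 3.414×10^-8 / 1.792² = 2.183×10^4 N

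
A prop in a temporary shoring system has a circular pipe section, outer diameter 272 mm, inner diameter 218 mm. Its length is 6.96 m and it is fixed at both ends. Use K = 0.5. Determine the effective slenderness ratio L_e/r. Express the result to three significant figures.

d_o = 272 mm, d_i = 218 mm
I = π(d_o⁴ − d_i⁴)/64 = π(272⁴ − 218.0⁴)/64 = 1.578×10^8 mm⁴
A = 2.078×10^4 mm²;  r_min = √(I/A) = √(1.578×10^8/2.078×10^4) = 87.14 mm
L_e = K·L = 0.5 × 6.96 m = 3.480 m = 3480.0 mm
λ = L_e / r_min = 3480.0 / 87.14 = 39.9

λ ≈ 39.9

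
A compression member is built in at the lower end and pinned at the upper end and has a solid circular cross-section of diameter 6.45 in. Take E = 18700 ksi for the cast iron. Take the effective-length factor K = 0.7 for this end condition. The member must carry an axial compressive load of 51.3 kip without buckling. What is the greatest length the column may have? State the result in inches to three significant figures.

L_max ≈ 790 in

I = πd⁴/64 = π×6.45⁴/64 = 84.96 in⁴
At the buckling limit P_cr = P = 5.130×10^4 lb
From P_cr = π²EI/(K·L)²:  L = (1/K)·√(π²EI/P_cr) = (1/0.7)·√(π²×1.87×10^7×84.96/5.130×10^4)
L = 790 in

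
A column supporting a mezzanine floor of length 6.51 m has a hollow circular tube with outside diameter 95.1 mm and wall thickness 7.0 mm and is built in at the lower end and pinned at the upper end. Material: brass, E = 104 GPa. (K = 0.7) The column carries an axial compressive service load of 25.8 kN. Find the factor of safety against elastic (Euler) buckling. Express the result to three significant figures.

n ≈ 3.62

Inner diameter d_i = 95.1 − 2×7.0 = 81.10 mm
I = π(d_o⁴ − d_i⁴)/64 = π(95.1⁴ − 81.10⁴)/64 = 1.892×10^6 mm⁴
I = 1.892×10^6 mm⁴ = 1.892×10^-6 m⁴
Effective length L_e = K·L = 0.7 × 6.51 = 4.557 m
P_cr = π²EI / L_e² = π² × 104×10⁹ × 1.892×10^-6 / 4.557² = 9.350×10^4 N
Factor of safety n = P_cr / P = 93.496 / 25.8 = 3.62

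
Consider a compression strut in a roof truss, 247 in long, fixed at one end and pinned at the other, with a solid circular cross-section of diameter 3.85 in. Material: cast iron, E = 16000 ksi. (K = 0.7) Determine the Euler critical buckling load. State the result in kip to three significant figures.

I = πd⁴/64 = π×3.85⁴/64 = 10.78 in⁴
Effective length L_e = K·L = 0.7 × 247 = 172.9 in
P_cr = π²EI / L_e² = π² × 16000×10³ × 10.78 / 172.9² = 5.697×10^4 lb

P_cr ≈ 57.0 kip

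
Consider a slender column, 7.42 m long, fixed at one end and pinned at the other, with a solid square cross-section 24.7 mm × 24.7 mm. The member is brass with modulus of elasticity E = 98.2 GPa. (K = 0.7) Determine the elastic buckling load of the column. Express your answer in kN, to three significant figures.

P_cr ≈ 1.11 kN

I = a⁴/12 = 24.7⁴/12 = 3.102×10^4 mm⁴
I = 3.102×10^4 mm⁴ = 3.102×10^-8 m⁴
Effective length L_e = K·L = 0.7 × 7.42 = 5.194 m
P_cr = π²EI / L_e² = π² × 98.2×10⁹ × 3.102×10^-8 / 5.194² = 1.114×10^3 N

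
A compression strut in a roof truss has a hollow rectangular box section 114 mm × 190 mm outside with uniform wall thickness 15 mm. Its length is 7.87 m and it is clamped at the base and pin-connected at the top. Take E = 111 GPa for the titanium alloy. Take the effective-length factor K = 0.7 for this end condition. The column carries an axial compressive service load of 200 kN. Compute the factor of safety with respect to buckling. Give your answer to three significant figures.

n ≈ 2.81

Inner dimensions: h_i = 190 − 2×15 = 160.0 mm, b_i = 114 − 2×15 = 84.00 mm
Weak-axis I_min = (h_o·b_o³ − h_i·b_i³)/12 with b_o = 114, b_i = 84.00 mm (shorter outer/inner sides).
I_min = (190×114³ − 160.0×84.00³)/12 = 1.556×10^7 mm⁴
I = 1.556×10^7 mm⁴ = 1.556×10^-5 m⁴
Effective length L_e = K·L = 0.7 × 7.87 = 5.509 m
P_cr = π²EI / L_e² = π² × 111×10⁹ × 1.556×10^-5 / 5.509² = 5.615×10^5 N
Factor of safety n = P_cr / P = 561.50 / 200 = 2.81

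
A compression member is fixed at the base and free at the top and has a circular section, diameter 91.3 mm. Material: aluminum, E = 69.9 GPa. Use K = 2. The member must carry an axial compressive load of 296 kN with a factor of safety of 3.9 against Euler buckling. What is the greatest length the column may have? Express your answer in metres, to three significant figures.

I = πd⁴/64 = π×91.3⁴/64 = 3.411×10^6 mm⁴
I = 3.411×10^-6 m⁴
Required critical load P_cr = n·P = 3.9 × 296 = 1154 kN = 1.154×10^6 N
From P_cr = π²EI/(K·L)²:  L = (1/K)·√(π²EI/P_cr) = (1/2)·√(π²×6.99×10^10×3.411×10^-6/1.154×10^6)
L = 0.714 m

L_max ≈ 0.714 m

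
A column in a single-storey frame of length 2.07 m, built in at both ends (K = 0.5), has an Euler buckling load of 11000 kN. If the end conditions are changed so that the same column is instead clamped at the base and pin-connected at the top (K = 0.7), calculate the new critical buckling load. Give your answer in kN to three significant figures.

P_cr ∝ 1/K², so P_cr,new = P_cr,old × (K_old/K_new)² = 11000 × (0.5/0.7)²
= 11000 × 0.5102 = 5610 kN

P_cr ≈ 5610 kN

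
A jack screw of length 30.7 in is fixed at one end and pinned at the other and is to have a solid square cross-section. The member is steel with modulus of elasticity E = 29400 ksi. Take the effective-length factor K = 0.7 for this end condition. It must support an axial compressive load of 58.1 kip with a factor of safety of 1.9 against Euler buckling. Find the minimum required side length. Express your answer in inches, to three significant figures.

Required P_cr = n·P = 1.9 × 58.1 = 110.4 kip
L_e = K·L = 0.7 × 30.7 = 21.49 in
Required I = P_cr·L_e²/(π²E) = 1.104×10^5 × 21.49² / (π² × 2.94×10^7) = 0.1757 in⁴
Solid square: I = a⁴/12  ⇒  a = (12I)^(1/4) = (12×0.1757)^(1/4) = 1.20 in

a ≈ 1.20 in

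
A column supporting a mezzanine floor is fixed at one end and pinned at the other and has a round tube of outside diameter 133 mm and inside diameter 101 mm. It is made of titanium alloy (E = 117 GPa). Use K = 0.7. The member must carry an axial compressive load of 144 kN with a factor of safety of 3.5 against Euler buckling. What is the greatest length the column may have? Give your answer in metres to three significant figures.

L_max ≈ 6.92 m

d_o = 133 mm, d_i = 101 mm
I = π(d_o⁴ − d_i⁴)/64 = π(133⁴ − 101.0⁴)/64 = 1.025×10^7 mm⁴
I = 1.025×10^-5 m⁴
Required critical load P_cr = n·P = 3.5 × 144 = 504.0 kN = 5.040×10^5 N
From P_cr = π²EI/(K·L)²:  L = (1/K)·√(π²EI/P_cr) = (1/0.7)·√(π²×1.17×10^11×1.025×10^-5/5.040×10^5)
L = 6.92 m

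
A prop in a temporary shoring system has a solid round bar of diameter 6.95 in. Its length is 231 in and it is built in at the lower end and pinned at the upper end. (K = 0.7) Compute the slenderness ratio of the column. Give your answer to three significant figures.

I = πd⁴/64 = π×6.95⁴/64 = 114.5 in⁴
A = 37.94 in²;  r_min = √(I/A) = √(114.5/37.94) = 1.738 in
L_e = K·L = 0.7 × 231 = 161.7 in
λ = L_e / r_min = 161.70 / 1.738 = 93.1

λ ≈ 93.1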